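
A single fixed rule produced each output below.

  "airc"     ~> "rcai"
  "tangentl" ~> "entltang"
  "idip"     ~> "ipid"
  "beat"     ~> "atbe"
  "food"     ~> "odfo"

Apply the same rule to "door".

What's happening: swap the front and back halves of the string.
Doing the same to "door": "ordo".

ordo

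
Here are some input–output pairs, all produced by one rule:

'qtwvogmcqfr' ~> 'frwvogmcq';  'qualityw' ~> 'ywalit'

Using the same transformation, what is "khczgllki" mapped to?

kiczgll

Each output is the input with this applied: delete the first 2 characters, then move the last 2 characters to the front (rotate right by 2).
For "khczgllki", step one produces "czgllki"; step two turns that into "kiczgll".
(Check on "qtwvogmcqfr": → "wvogmcqfr" → "frwvogmcq" ✓)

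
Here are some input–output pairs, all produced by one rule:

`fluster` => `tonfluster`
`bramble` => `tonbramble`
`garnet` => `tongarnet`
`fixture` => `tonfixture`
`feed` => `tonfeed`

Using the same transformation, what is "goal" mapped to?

The rule is to prepend "ton".
For "goal" the result is "tongoal".

tongoal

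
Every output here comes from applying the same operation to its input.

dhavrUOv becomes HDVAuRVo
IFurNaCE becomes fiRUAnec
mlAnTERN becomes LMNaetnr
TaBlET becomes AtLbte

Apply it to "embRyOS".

In each case the input is transformed by: swap each adjacent pair of characters (1↔2, 3↔4, ...), then flip the case of every letter.
"embRyOS" → "meRbOyS" → "MErBoYs".

MErBoYs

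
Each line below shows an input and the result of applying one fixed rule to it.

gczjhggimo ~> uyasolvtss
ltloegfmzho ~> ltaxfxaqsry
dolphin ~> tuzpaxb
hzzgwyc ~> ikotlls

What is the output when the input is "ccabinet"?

Looking at the pairs, the operation is to move the last 3 characters to the front (rotate right by 3), then shift every letter 12 places forward in the alphabet (wrapping around).
Working it through for "ccabinet": intermediate "netccabi", final "zqfoomnu".

zqfoomnu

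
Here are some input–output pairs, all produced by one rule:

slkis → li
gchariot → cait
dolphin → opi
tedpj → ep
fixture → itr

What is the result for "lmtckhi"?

Each output is the input with this applied: keep every other character starting from the second (positions 2nd, 4th, 6th, ...).
Applying that to "lmtckhi" gives "mch".

mch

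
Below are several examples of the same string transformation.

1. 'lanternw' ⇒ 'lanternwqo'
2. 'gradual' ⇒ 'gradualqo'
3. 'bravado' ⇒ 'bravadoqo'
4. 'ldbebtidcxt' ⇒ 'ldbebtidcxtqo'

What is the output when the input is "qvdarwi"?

Looking at the pairs, the operation is to append "qo".
So "qvdarwi" becomes "qvdarwiqo".

qvdarwiqo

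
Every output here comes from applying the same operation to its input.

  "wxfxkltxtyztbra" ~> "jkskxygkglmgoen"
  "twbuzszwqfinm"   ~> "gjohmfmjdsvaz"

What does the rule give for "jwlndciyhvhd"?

What's happening: shift every letter 13 places forward in the alphabet (wrapping around) — i.e. ROT13.
Doing the same to "jwlndciyhvhd": "wjyaqpvluiuq".

wjyaqpvluiuq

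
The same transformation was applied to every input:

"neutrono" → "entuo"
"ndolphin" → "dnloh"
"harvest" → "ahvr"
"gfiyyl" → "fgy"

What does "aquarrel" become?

qaaur

The transformation: swap each adjacent pair of characters (1↔2, 3↔4, ...), then delete the last 3 characters.
"aquarrel" → "qaaur".
(Check on "gfiyyl": → "fgyily" → "fgy" ✓)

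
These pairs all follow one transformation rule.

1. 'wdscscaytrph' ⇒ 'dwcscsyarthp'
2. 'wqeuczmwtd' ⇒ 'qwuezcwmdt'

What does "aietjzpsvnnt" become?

iatezjspnvtn

Each output is the input with this applied: swap each adjacent pair of characters (1↔2, 3↔4, ...).
On "aietjzpsvnnt" that produces "iatezjspnvtn".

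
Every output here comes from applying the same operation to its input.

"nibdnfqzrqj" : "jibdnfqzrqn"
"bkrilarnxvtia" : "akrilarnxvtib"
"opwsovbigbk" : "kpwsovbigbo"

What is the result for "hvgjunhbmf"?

fvgjunhbmh

In each case the input is transformed by: swap the first and last characters.
On "hvgjunhbmf" that produces "fvgjunhbmh".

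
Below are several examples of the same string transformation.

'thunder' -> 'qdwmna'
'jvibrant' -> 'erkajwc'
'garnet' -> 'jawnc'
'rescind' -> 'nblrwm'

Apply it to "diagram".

rjpajv

The transformation: delete the first character, then shift every letter 9 places forward in the alphabet (wrapping around).
"diagram" → "iagram" → "rjpajv".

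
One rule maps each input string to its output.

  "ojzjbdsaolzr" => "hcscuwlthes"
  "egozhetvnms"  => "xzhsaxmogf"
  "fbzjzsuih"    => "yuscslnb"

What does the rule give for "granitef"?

zktgbmx

In each case the input is transformed by: delete the last character, then shift every letter 7 places backward in the alphabet (wrapping around).
Starting from "granitef": after the first operation, "granite"; after the second, "zktgbmx".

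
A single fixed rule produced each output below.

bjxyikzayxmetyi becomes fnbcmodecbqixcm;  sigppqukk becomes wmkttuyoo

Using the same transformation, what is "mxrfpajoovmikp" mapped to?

qbvjtensszqmot

What's happening: shift every letter 4 places forward in the alphabet (wrapping around).
On "mxrfpajoovmikp" that produces "qbvjtensszqmot".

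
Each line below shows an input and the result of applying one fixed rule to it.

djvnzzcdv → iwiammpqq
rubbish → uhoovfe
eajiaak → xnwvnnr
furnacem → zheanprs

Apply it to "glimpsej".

wyvzcfrt

Looking at the pairs, the operation is to swap the first and last characters, then shift every letter 13 places forward in the alphabet (wrapping around) — i.e. ROT13.
"glimpsej" → "jlimpseg" → "wyvzcfrt".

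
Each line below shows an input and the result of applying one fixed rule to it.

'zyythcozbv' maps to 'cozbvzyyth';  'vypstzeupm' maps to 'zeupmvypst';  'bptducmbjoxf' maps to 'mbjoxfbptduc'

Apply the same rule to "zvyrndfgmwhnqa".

Each output is the input with this applied: swap the front and back halves of the string.
Applying that to "zvyrndfgmwhnqa" gives "gmwhnqazvyrndf".

gmwhnqazvyrndf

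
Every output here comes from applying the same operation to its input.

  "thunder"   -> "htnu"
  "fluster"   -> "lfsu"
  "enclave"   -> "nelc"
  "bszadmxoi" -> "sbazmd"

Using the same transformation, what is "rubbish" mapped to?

urbb

Rule — swap each adjacent pair of characters (1↔2, 3↔4, ...), then delete the last 3 characters.
Applying both steps to "rubbish": "urbbsih", then "urbb".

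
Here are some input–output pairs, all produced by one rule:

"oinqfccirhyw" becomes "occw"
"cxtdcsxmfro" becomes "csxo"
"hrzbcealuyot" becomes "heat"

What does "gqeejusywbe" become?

guse

Each output is the input with this applied: swap each adjacent pair of characters (1↔2, 3↔4, ...), then keep one character in every 3, starting at position 2 (positions 2nd, 5th, 8th, ...).
For "gqeejusywbe", step one produces "qgeeujysbwe"; step two turns that into "guse".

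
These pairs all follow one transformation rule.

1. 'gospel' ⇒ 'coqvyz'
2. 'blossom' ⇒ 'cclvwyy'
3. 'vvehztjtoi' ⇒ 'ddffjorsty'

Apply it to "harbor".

The pattern: shift every letter 10 places forward in the alphabet (wrapping around), then sort the characters into alphabetical order.
On "harbor": the first step gives "rkblyb", and the second then gives "bbklry".

bbklry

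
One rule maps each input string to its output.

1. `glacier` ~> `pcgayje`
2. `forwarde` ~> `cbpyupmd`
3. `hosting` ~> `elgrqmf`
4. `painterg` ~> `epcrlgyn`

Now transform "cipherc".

apcfnga

The rule is to reverse the string, then shift every letter 2 places backward in the alphabet (wrapping around).
On "cipherc": the first step gives "crehpic", and the second then gives "apcfnga".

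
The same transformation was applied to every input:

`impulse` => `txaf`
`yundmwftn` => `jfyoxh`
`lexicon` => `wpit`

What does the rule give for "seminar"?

dpxt

What's happening: delete the last 3 characters, then shift every letter 11 places forward in the alphabet (wrapping around).
"seminar" → "semi" → "dpxt".
(Check on "lexicon": → "lexi" → "wpit" ✓)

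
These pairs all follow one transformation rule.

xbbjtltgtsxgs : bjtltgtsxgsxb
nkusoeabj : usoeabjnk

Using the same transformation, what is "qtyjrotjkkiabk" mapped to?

yjrotjkkiabkqt

The transformation: move the first 2 characters to the end (rotate left by 2).
So "qtyjrotjkkiabk" becomes "yjrotjkkiabkqt".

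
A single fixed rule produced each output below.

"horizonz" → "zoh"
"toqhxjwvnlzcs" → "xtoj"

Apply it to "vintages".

Each output is the input with this applied: sort the characters into reverse alphabetical order, then keep one character in every 3, starting at position 2 (positions 2nd, 5th, 8th, ...).
On "vintages": the first step gives "vtsnigea", and the second then gives "tia".

tia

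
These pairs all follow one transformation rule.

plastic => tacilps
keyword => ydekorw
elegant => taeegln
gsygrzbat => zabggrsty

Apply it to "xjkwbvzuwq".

In each case the input is transformed by: sort the characters into alphabetical order, then move the last character to the front.
On "xjkwbvzuwq": the first step gives "bjkquvwwxz", and the second then gives "zbjkquvwwx".

zbjkquvwwx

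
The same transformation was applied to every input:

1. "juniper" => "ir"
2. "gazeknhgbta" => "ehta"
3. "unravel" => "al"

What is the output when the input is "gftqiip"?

qp

Each output is the input with this applied: move the first 2 characters to the end (rotate left by 2), then keep one character in every 3, starting at position 2 (positions 2nd, 5th, 8th, ...).
Starting from "gftqiip": after the first operation, "tqiipgf"; after the second, "qp".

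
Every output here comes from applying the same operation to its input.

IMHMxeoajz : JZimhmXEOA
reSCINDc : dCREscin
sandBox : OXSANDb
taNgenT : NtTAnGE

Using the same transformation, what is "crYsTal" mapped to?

The transformation: move the last 2 characters to the front (rotate right by 2), then flip the case of every letter.
Working it through for "crYsTal": intermediate "alcrYsT", final "ALCRySt".
(Check on "taNgenT": → "nTtaNge" → "NtTAnGE" ✓)

ALCRySt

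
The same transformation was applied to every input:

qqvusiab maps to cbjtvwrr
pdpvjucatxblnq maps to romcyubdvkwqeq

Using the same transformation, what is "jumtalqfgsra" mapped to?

The rule is to reverse the string, then shift every letter 1 place forward in the alphabet (wrapping around).
On "jumtalqfgsra": the first step gives "arsgfqlatmuj", and the second then gives "bsthgrmbunvk".

bsthgrmbunvk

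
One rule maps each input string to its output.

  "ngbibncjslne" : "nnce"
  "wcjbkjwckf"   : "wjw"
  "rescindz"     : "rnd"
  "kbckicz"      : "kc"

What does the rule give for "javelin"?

The rule is to swap each adjacent pair of characters (1↔2, 3↔4, ...), then keep one character in every 3, starting at position 2 (positions 2nd, 5th, 8th, ...).
For "javelin", step one produces "ajeviln"; step two turns that into "ji".

ji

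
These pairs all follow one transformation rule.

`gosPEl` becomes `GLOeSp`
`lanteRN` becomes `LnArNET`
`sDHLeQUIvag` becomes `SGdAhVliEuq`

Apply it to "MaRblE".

The transformation: flip the case of every letter, then take characters alternately from the front and the back (1st, last, 2nd, 2nd-last, ...).
So "MaRblE" becomes "meALrB".

meALrB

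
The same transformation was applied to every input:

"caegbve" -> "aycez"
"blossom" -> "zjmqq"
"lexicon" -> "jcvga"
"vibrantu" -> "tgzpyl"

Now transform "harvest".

fyptc

Each output is the input with this applied: shift every letter 2 places backward in the alphabet (wrapping around), then delete the last 2 characters.
Applying that to "harvest" gives "fyptc".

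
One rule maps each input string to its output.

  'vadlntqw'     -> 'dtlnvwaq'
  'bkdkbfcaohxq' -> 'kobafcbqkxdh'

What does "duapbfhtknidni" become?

ibnfkhtdiunadp

In each case the input is transformed by: take characters alternately from the front and the back (1st, last, 2nd, 2nd-last, ...), then swap the front and back halves of the string.
"duapbfhtknidni" → "diunadpibnfkht" → "ibnfkhtdiunadp".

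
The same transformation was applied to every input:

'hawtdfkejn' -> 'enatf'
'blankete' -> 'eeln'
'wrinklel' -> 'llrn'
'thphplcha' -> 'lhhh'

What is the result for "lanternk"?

What's happening: keep every other character starting from the second (positions 2nd, 4th, 6th, ...), then move the last 2 characters to the front (rotate right by 2).
Applying both steps to "lanternk": "atrk", then "rkat".

rkat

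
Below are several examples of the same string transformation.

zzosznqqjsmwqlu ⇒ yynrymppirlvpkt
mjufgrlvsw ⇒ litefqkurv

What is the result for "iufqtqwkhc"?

Each output is the input with this applied: shift every letter 1 place backward in the alphabet (wrapping around).
So "iufqtqwkhc" becomes "htepspvjgb".

htepspvjgb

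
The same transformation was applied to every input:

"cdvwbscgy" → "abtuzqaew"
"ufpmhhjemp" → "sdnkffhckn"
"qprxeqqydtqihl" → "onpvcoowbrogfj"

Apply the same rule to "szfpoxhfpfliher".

qxdnmvfdndjgfcp

Rule — shift every letter 2 places backward in the alphabet (wrapping around).
Doing the same to "szfpoxhfpfliher": "qxdnmvfdndjgfcp".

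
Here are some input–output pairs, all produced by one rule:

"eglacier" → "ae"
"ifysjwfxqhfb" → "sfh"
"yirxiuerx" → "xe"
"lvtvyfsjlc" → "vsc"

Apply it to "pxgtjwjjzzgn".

Rule — delete the first character, then keep one character in every 3, starting at position 3 (positions 3rd, 6th, 9th, ...).
For "pxgtjwjjzzgn", step one produces "xgtjwjjzzgn"; step two turns that into "tjz".
(Check on "eglacier": → "glacier" → "ae" ✓)

tjz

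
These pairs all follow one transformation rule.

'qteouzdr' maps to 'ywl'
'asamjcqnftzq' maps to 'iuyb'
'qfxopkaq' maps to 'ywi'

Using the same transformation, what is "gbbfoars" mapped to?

onz

In each case the input is transformed by: shift every letter 8 places forward in the alphabet (wrapping around), then keep one character in every 3, starting at position 1 (positions 1st, 4th, 7th, ...).
Working it through for "gbbfoars": intermediate "ojjnwiza", final "onz".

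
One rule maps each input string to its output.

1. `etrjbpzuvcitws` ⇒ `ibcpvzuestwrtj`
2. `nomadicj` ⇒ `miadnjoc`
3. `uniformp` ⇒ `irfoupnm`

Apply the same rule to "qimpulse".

mlpuqeis

In each case the input is transformed by: take characters alternately from the front and the back (1st, last, 2nd, 2nd-last, ...), then swap the front and back halves of the string.
"qimpulse" → "qeismlpu" → "mlpuqeis".
(Check on "etrjbpzuvcitws": → "estwrtjibcpvzu" → "ibcpvzuestwrtj" ✓)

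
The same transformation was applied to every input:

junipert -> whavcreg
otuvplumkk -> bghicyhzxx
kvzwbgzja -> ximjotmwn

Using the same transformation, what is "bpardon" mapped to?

What's happening: shift every letter 13 places forward in the alphabet (wrapping around) — i.e. ROT13.
On "bpardon" that produces "ocneqba".

ocneqba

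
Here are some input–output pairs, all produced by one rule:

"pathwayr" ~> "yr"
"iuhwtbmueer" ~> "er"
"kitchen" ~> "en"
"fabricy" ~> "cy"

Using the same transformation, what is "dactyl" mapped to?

yl

Each output is the input with this applied: keep only the last 2 characters.
For "dactyl" the result is "yl".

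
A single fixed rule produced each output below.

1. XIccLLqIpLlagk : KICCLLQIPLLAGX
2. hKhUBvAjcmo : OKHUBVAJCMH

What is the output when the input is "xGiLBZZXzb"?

The pattern: swap the first and last characters, then convert every letter to uppercase.
Working it through for "xGiLBZZXzb": intermediate "bGiLBZZXzx", final "BGILBZZXZX".
(Check on "XIccLLqIpLlagk": → "kIccLLqIpLlagX" → "KICCLLQIPLLAGX" ✓)

BGILBZZXZX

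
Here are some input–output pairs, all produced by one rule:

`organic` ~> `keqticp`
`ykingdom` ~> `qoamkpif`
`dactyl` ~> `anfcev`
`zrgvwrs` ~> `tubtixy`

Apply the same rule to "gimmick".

emikook

Looking at the pairs, the operation is to shift every letter 2 places forward in the alphabet (wrapping around), then move the last 2 characters to the front (rotate right by 2).
Working it through for "gimmick": intermediate "ikookem", final "emikook".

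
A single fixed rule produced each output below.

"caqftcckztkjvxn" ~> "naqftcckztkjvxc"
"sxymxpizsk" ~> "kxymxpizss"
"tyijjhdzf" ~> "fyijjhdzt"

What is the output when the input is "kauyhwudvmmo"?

oauyhwudvmmk

The pattern: swap the first and last characters.
"kauyhwudvmmo" → "oauyhwudvmmk".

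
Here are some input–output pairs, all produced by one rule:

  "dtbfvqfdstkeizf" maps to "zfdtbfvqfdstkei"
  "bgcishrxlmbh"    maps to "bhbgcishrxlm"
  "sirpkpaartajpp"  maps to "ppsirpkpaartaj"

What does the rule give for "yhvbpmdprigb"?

The pattern: move the last 2 characters to the front (rotate right by 2).
So "yhvbpmdprigb" becomes "gbyhvbpmdpri".

gbyhvbpmdpri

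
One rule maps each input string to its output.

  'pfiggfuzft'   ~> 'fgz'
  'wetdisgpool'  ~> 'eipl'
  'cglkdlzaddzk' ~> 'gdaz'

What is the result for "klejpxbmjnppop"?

lpmpp

Looking at the pairs, the operation is to keep one character in every 3, starting at position 2 (positions 2nd, 5th, 8th, ...).
For "klejpxbmjnppop" the result is "lpmpp".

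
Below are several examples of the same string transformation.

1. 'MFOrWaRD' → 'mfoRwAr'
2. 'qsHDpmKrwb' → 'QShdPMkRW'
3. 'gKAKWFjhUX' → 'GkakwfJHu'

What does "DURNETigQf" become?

Each output is the input with this applied: delete the last character, then flip the case of every letter.
Applying that to "DURNETigQf" gives "durnetIGq".
(Check on "MFOrWaRD": → "MFOrWaR" → "mfoRwAr" ✓)

durnetIGq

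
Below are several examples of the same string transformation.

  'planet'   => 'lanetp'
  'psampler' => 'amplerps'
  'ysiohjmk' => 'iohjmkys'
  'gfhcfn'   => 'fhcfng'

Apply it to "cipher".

ipherc

Looking at the pairs, the operation is to swap the front and back halves of the string, then move the last 2 characters to the front (rotate right by 2).
Applying that to "cipher" gives "ipherc".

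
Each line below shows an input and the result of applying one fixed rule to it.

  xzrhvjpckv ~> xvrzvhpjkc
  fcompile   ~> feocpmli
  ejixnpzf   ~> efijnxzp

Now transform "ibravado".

The transformation: move the last character to the front, then swap each adjacent pair of characters (1↔2, 3↔4, ...).
On "ibravado": the first step gives "oibravad", and the second then gives "iorbvada".

iorbvada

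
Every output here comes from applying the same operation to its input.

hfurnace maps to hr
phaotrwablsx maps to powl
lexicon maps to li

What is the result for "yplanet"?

Rule — move the last 2 characters to the front (rotate right by 2), then keep one character in every 3, starting at position 3 (positions 3rd, 6th, 9th, ...).
Applying both steps to "yplanet": "etyplan", then "ya".

ya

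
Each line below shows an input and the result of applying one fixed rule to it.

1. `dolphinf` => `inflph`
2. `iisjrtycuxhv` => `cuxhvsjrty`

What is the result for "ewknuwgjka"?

The rule is to delete the first 2 characters, then swap the front and back halves of the string.
On "ewknuwgjka": the first step gives "knuwgjka", and the second then gives "gjkaknuw".

gjkaknuw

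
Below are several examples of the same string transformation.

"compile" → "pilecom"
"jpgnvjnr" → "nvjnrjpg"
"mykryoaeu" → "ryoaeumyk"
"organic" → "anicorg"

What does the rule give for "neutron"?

tronneu

What's happening: move the first 3 characters to the end (rotate left by 3).
On "neutron" that produces "tronneu".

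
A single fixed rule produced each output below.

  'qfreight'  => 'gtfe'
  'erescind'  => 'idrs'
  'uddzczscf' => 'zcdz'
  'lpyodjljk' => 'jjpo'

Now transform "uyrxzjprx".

Looking at the pairs, the operation is to keep every other character starting from the second (positions 2nd, 4th, 6th, ...), then move the first 2 characters to the end (rotate left by 2).
"uyrxzjprx" → "jryx".

jryx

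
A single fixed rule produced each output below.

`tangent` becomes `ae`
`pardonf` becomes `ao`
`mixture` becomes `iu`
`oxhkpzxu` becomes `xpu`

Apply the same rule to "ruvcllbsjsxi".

ulsx

In each case the input is transformed by: keep one character in every 3, starting at position 2 (positions 2nd, 5th, 8th, ...).
So "ruvcllbsjsxi" becomes "ulsx".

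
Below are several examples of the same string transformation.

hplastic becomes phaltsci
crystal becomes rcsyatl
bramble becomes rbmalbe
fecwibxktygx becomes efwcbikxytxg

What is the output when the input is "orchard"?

Each output is the input with this applied: swap each adjacent pair of characters (1↔2, 3↔4, ...).
Doing the same to "orchard": "rohcrad".

rohcrad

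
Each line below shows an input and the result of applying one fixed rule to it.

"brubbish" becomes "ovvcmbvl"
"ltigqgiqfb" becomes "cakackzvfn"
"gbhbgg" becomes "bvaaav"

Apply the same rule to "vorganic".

The rule is to shift every letter 6 places backward in the alphabet (wrapping around), then move the first 2 characters to the end (rotate left by 2).
Applying both steps to "vorganic": "pilauhcw", then "lauhcwpi".
(Check on "ltigqgiqfb": → "fncakackzv" → "cakackzvfn" ✓)

lauhcwpi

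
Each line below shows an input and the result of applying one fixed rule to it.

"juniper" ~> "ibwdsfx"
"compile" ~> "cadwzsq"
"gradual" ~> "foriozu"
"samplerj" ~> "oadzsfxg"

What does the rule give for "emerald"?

The pattern: shift every letter 12 places backward in the alphabet (wrapping around), then move the first character to the end.
For "emerald", step one produces "sasfozr"; step two turns that into "asfozrs".

asfozrs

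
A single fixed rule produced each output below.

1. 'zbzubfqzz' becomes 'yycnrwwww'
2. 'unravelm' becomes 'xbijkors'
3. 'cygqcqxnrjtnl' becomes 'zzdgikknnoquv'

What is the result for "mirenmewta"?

xbbfjjkoqt

The rule is to sort the characters into alphabetical order, then shift every letter 3 places backward in the alphabet (wrapping around).
For "mirenmewta", step one produces "aeeimmnrtw"; step two turns that into "xbbfjjkoqt".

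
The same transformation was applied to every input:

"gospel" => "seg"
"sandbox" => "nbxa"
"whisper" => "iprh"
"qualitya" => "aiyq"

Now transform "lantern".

nena

Rule — move the first 2 characters to the end (rotate left by 2), then keep every other character starting from the first (positions 1st, 3rd, 5th, ...).
Starting from "lantern": after the first operation, "nternla"; after the second, "nena".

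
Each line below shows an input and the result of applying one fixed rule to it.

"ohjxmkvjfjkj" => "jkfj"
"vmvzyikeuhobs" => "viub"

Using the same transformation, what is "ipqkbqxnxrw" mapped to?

qqx

What's happening: keep one character in every 3, starting at position 3 (positions 3rd, 6th, 9th, ...).
Doing the same to "ipqkbqxnxrw": "qqx".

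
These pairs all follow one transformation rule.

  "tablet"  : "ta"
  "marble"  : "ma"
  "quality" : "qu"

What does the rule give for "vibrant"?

The transformation: keep only the first 2 characters.
On "vibrant" that produces "vi".

vi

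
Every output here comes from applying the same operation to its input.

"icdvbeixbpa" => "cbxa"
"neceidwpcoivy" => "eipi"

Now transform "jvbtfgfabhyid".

vfay

In each case the input is transformed by: keep one character in every 3, starting at position 2 (positions 2nd, 5th, 8th, ...).
"jvbtfgfabhyid" → "vfay".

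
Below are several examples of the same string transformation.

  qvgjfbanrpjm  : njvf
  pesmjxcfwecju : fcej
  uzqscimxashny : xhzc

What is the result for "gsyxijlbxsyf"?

What's happening: keep one character in every 3, starting at position 2 (positions 2nd, 5th, 8th, ...), then swap the front and back halves of the string.
So "gsyxijlbxsyf" becomes "bysi".

bysi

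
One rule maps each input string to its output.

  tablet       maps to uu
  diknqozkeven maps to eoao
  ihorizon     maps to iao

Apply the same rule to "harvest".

iu

The rule is to shift every letter 1 place forward in the alphabet (wrapping around), then keep only the vowels.
Starting from "harvest": after the first operation, "ibswftu"; after the second, "iu".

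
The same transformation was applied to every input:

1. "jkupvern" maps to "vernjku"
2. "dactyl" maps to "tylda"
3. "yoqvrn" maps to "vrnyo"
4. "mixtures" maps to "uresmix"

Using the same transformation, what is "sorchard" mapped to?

hardsor

The pattern: swap the front and back halves of the string, then delete the last character.
"sorchard" → "hardsor".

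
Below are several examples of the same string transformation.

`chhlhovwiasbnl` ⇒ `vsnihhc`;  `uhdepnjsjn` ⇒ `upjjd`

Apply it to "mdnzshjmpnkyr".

srpnmkj

What's happening: keep every other character starting from the first (positions 1st, 3rd, 5th, ...), then sort the characters into reverse alphabetical order.
On "mdnzshjmpnkyr": the first step gives "mnsjpkr", and the second then gives "srpnmkj".
(Check on "uhdepnjsjn": → "udpjj" → "upjjd" ✓)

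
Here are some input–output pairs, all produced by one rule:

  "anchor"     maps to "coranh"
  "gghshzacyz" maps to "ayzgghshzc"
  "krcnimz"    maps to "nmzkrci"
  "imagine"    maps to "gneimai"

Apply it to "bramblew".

bewbraml

The pattern: move the last 3 characters to the front (rotate right by 3), then swap the first and last characters.
So "bramblew" becomes "bewbraml".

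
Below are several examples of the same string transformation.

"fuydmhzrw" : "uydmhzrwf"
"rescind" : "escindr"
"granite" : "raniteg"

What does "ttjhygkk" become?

Rule — move the first character to the end.
Doing the same to "ttjhygkk": "tjhygkkt".

tjhygkkt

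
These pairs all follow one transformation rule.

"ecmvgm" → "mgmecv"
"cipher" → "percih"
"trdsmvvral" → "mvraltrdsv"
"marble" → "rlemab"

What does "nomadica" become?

aicanomd

Looking at the pairs, the operation is to swap the front and back halves of the string, then swap the first and last characters.
On "nomadica": the first step gives "dicanoma", and the second then gives "aicanomd".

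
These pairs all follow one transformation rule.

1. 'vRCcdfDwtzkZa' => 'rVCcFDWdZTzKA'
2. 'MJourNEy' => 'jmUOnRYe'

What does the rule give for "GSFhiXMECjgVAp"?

sgHfxIemJcvGPa

What's happening: swap each adjacent pair of characters (1↔2, 3↔4, ...), then flip the case of every letter.
Starting from "GSFhiXMECjgVAp": after the first operation, "SGhFXiEMjCVgpA"; after the second, "sgHfxIemJcvGPa".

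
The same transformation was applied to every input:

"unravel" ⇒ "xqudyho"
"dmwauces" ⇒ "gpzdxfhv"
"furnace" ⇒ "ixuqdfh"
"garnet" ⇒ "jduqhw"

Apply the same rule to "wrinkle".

The pattern: shift every letter 3 places forward in the alphabet (wrapping around).
"wrinkle" → "zulqnoh".

zulqnoh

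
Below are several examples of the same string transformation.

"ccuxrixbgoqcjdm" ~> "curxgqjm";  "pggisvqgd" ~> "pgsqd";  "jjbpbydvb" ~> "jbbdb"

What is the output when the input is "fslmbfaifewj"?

flbafw

Looking at the pairs, the operation is to keep every other character starting from the first (positions 1st, 3rd, 5th, ...).
"fslmbfaifewj" → "flbafw".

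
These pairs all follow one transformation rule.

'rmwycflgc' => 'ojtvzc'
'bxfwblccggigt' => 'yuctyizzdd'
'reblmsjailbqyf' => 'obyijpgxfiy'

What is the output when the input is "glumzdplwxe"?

Rule — shift every letter 3 places backward in the alphabet (wrapping around), then delete the last 3 characters.
"glumzdplwxe" → "dirjwamitub" → "dirjwami".
(Check on "rmwycflgc": → "ojtvzcidz" → "ojtvzc" ✓)

dirjwami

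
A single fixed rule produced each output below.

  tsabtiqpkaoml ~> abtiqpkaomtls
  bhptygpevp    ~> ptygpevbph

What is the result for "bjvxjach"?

The pattern: swap the first and last characters, then move the first 2 characters to the end (rotate left by 2).
Starting from "bjvxjach": after the first operation, "hjvxjacb"; after the second, "vxjacbhj".
(Check on "tsabtiqpkaoml": → "lsabtiqpkaomt" → "abtiqpkaomtls" ✓)

vxjacbhj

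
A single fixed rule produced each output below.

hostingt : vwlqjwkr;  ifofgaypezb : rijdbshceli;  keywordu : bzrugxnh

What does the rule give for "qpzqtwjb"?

The pattern: shift every letter 3 places forward in the alphabet (wrapping around), then move the first 2 characters to the end (rotate left by 2).
On "qpzqtwjb": the first step gives "tsctwzme", and the second then gives "ctwzmets".

ctwzmets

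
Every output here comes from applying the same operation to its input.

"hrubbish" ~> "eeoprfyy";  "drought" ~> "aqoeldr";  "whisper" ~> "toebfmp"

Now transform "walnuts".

tpxqirk

The rule is to shift every letter 3 places backward in the alphabet (wrapping around), then take characters alternately from the front and the back (1st, last, 2nd, 2nd-last, ...).
"walnuts" → "txikrqp" → "tpxqirk".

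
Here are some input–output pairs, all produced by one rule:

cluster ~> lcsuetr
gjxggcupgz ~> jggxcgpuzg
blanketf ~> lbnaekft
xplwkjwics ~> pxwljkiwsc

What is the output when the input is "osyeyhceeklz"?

Rule — swap each adjacent pair of characters (1↔2, 3↔4, ...).
"osyeyhceeklz" → "soeyhyeckezl".

soeyhyeckezl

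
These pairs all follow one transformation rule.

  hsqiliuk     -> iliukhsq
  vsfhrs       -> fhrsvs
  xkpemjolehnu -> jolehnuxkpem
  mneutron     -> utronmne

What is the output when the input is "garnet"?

rnetga

The pattern: move the last character to the front, then swap the front and back halves of the string.
Applying both steps to "garnet": "tgarne", then "rnetga".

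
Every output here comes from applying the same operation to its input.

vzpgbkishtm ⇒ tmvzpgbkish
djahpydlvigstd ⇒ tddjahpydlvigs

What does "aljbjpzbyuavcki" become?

What's happening: move the last 2 characters to the front (rotate right by 2).
For "aljbjpzbyuavcki" the result is "kialjbjpzbyuavc".

kialjbjpzbyuavc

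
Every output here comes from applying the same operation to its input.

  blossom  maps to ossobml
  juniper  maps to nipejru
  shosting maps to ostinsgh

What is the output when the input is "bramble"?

amblber

What's happening: swap the first and last characters, then move the first 2 characters to the end (rotate left by 2).
Working it through for "bramble": intermediate "eramblb", final "amblber".
(Check on "blossom": → "mlossob" → "ossobml" ✓)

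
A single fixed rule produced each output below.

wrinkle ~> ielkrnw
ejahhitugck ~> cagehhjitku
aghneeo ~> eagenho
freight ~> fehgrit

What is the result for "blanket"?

The rule is to sort the characters into alphabetical order, then swap each adjacent pair of characters (1↔2, 3↔4, ...).
On "blanket": the first step gives "abeklnt", and the second then gives "bakenlt".
(Check on "wrinkle": → "eiklnrw" → "ielkrnw" ✓)

bakenlt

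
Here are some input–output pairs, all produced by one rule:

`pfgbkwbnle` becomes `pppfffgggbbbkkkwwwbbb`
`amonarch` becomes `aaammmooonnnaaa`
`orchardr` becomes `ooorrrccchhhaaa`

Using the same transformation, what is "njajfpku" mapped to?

nnnjjjaaajjjfff

The pattern: delete the last 3 characters, then repeat every character 3 times.
Applying both steps to "njajfpku": "njajf", then "nnnjjjaaajjjfff".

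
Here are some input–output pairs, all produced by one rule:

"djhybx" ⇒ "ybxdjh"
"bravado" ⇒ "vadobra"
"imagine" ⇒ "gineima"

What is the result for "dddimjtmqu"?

imjtmquddd

The transformation: move the first 3 characters to the end (rotate left by 3).
So "dddimjtmqu" becomes "imjtmquddd".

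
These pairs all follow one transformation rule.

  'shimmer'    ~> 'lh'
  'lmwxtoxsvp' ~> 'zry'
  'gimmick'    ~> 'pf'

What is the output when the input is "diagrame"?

The rule is to shift every letter 3 places forward in the alphabet (wrapping around), then keep one character in every 3, starting at position 3 (positions 3rd, 6th, 9th, ...).
For "diagrame", step one produces "gldjudph"; step two turns that into "dd".

dd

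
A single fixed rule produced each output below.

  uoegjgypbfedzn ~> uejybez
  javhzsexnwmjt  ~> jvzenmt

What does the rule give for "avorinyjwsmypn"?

aoiywmp

In each case the input is transformed by: keep every other character starting from the first (positions 1st, 3rd, 5th, ...).
On "avorinyjwsmypn" that produces "aoiywmp".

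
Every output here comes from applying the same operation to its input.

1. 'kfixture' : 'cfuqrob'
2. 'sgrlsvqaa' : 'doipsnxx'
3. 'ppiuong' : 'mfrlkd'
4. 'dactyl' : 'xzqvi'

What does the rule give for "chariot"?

exoflq

In each case the input is transformed by: shift every letter 3 places backward in the alphabet (wrapping around), then delete the first character.
Applying both steps to "chariot": "zexoflq", then "exoflq".
(Check on "sgrlsvqaa": → "pdoipsnxx" → "doipsnxx" ✓)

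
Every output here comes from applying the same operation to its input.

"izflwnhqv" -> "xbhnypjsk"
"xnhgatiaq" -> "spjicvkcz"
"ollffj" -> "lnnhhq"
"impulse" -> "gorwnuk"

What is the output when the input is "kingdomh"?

In each case the input is transformed by: shift every letter 2 places forward in the alphabet (wrapping around), then swap the first and last characters.
Working it through for "kingdomh": intermediate "mkpifqoj", final "jkpifqom".

jkpifqom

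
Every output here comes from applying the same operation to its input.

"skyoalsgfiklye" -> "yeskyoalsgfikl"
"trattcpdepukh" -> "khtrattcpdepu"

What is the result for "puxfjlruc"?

ucpuxfjlr

In each case the input is transformed by: move the last 2 characters to the front (rotate right by 2).
On "puxfjlruc" that produces "ucpuxfjlr".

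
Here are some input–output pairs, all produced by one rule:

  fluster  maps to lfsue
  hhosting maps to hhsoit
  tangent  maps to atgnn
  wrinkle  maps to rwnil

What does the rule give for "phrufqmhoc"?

The transformation: swap each adjacent pair of characters (1↔2, 3↔4, ...), then delete the last 2 characters.
On "phrufqmhoc": the first step gives "hpurqfhmco", and the second then gives "hpurqfhm".

hpurqfhm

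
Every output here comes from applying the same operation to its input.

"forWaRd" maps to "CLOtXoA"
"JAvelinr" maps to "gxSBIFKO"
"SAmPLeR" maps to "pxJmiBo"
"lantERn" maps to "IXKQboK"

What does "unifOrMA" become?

RKFClOjx

Rule — flip the case of every letter, then shift every letter 3 places backward in the alphabet (wrapping around).
Applying both steps to "unifOrMA": "UNIFoRma", then "RKFClOjx".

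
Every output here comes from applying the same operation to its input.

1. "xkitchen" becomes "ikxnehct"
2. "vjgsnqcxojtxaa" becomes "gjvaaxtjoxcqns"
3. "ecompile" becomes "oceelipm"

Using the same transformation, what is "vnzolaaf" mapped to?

In each case the input is transformed by: move the first 3 characters to the end (rotate left by 3), then reverse the string.
So "vnzolaaf" becomes "znvfaalo".

znvfaalo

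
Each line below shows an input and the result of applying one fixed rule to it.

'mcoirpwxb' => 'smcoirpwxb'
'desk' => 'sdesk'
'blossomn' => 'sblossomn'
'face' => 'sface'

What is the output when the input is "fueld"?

In each case the input is transformed by: prepend "s".
On "fueld" that produces "sfueld".

sfueld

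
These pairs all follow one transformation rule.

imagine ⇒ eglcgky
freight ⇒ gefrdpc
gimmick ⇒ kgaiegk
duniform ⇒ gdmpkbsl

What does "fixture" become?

The pattern: move the first 3 characters to the end (rotate left by 3), then shift every letter 2 places backward in the alphabet (wrapping around).
For "fixture", step one produces "turefix"; step two turns that into "rspcdgv".

rspcdgv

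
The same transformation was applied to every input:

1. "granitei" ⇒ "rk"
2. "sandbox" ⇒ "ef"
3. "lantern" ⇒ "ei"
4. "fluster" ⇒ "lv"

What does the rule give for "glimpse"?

zj

The pattern: keep one character in every 3, starting at position 3 (positions 3rd, 6th, 9th, ...), then shift every letter 9 places backward in the alphabet (wrapping around).
For "glimpse", step one produces "is"; step two turns that into "zj".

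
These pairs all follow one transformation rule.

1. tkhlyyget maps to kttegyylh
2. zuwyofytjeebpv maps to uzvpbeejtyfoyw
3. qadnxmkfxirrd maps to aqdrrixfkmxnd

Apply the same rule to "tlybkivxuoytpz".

ltzptyouxvikby

What's happening: move the first 2 characters to the end (rotate left by 2), then reverse the string.
For "tlybkivxuoytpz", step one produces "ybkivxuoytpztl"; step two turns that into "ltzptyouxvikby".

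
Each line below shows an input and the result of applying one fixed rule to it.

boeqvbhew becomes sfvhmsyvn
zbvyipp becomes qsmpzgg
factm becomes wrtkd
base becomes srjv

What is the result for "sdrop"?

The transformation: shift every letter 9 places backward in the alphabet (wrapping around).
So "sdrop" becomes "juifg".

juifg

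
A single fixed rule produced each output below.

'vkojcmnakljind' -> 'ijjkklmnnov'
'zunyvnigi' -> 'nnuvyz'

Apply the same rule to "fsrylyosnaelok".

The pattern: sort the characters into alphabetical order, then delete the first 3 characters.
Starting from "fsrylyosnaelok": after the first operation, "aefkllnoorssyy"; after the second, "kllnoorssyy".
(Check on "zunyvnigi": → "giinnuvyz" → "nnuvyz" ✓)

kllnoorssyy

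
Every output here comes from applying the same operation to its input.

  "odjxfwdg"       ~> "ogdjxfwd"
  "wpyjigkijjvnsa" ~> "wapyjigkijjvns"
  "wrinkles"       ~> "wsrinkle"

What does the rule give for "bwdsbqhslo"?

The pattern: swap the first and last characters, then move the last character to the front.
"bwdsbqhslo" → "owdsbqhslb" → "bowdsbqhsl".

bowdsbqhsl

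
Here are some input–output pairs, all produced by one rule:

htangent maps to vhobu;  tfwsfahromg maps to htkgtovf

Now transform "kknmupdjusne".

The pattern: shift every letter 12 places backward in the alphabet (wrapping around), then delete the last 3 characters.
"kknmupdjusne" → "yybaidrxigbs" → "yybaidrxi".

yybaidrxi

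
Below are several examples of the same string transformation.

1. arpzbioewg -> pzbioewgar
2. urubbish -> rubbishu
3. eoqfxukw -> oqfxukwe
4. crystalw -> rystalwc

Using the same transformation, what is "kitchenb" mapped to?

Each output is the input with this applied: move the last 3 characters to the front (rotate right by 3), then swap the front and back halves of the string.
"kitchenb" → "enbkitch" → "itchenbk".

itchenbk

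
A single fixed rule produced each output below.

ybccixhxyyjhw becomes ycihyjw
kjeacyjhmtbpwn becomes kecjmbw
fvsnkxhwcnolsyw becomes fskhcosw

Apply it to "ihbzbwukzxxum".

Rule — keep every other character starting from the first (positions 1st, 3rd, 5th, ...).
"ihbzbwukzxxum" → "ibbuzxm".

ibbuzxm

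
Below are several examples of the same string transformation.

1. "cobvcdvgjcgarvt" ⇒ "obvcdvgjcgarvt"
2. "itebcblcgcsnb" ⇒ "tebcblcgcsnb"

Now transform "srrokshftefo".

The rule is to delete the first character.
On "srrokshftefo" that produces "rrokshftefo".

rrokshftefo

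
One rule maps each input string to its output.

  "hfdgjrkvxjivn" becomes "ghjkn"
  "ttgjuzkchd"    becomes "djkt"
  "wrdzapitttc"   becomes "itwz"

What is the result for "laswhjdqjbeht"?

bdltw

Looking at the pairs, the operation is to keep one character in every 3, starting at position 1 (positions 1st, 4th, 7th, ...), then sort the characters into alphabetical order.
"laswhjdqjbeht" → "lwdbt" → "bdltw".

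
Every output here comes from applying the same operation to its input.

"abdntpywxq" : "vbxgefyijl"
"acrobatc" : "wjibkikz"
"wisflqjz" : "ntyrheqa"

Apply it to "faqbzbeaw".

Rule — move the first 3 characters to the end (rotate left by 3), then shift every letter 8 places forward in the alphabet (wrapping around).
"faqbzbeaw" → "jhjmieniy".

jhjmieniy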